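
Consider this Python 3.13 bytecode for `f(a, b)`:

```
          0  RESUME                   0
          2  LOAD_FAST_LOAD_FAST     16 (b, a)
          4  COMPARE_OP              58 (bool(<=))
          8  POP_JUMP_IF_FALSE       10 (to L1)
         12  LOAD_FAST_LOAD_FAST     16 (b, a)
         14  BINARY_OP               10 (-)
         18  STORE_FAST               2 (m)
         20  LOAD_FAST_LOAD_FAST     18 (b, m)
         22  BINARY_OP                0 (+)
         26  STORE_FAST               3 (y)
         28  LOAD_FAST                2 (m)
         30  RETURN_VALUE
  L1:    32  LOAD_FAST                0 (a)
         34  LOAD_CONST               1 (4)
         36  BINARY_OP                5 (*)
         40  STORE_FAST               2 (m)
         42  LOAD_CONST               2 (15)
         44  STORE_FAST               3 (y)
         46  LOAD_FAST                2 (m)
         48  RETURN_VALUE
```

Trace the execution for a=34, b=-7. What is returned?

-41

LOAD_FAST_LOAD_FAST b,a → push -7,34. Stack: [-7, 34]
COMPARE_OP bool(<=) → -7 vs 34 = True. Stack: [True]
POP_JUMP_IF_FALSE → pop True; no jump. Stack: []
LOAD_FAST_LOAD_FAST b,a → push -7,34. Stack: [-7, 34]
BINARY_OP - → -7 - 34 = -41. Stack: [-41]
STORE_FAST m → m=-41. Stack: []
LOAD_FAST_LOAD_FAST b,m → push -7,-41. Stack: [-7, -41]
BINARY_OP + → -7 + -41 = -48. Stack: [-48]
STORE_FAST y → y=-48. Stack: []
LOAD_FAST m → push -41. Stack: [-41]
RETURN_VALUE → return -41.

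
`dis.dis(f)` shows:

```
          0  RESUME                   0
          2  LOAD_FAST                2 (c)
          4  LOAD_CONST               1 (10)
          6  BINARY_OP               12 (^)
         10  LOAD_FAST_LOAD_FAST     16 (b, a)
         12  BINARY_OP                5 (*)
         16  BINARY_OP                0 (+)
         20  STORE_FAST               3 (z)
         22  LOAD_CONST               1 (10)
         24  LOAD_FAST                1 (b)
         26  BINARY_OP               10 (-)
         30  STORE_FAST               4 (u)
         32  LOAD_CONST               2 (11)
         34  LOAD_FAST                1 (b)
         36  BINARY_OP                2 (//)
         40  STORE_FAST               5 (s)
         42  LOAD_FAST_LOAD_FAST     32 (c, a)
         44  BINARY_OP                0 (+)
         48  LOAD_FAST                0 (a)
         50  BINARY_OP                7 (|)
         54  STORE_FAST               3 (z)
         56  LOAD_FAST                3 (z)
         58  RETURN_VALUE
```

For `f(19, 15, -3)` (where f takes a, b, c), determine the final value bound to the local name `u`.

-5

LOAD_FAST c → push -3. Stack: [-3]
LOAD_CONST → push 10. Stack: [-3, 10]
BINARY_OP ^ → -3 ^ 10 = -9. Stack: [-9]
LOAD_FAST_LOAD_FAST b,a → push 15,19. Stack: [-9, 15, 19]
BINARY_OP * → 15 * 19 = 285. Stack: [-9, 285]
BINARY_OP + → -9 + 285 = 276. Stack: [276]
STORE_FAST z → z=276. Stack: []
LOAD_CONST → push 10. Stack: [10]
LOAD_FAST b → push 15. Stack: [10, 15]
BINARY_OP - → 10 - 15 = -5. Stack: [-5]
STORE_FAST u → u=-5. Stack: []
LOAD_CONST → push 11. Stack: [11]
LOAD_FAST b → push 15. Stack: [11, 15]
BINARY_OP // → 11 // 15 = 0. Stack: [0]
STORE_FAST s → s=0. Stack: []
LOAD_FAST_LOAD_FAST c,a → push -3,19. Stack: [-3, 19]
BINARY_OP + → -3 + 19 = 16. Stack: [16]
LOAD_FAST a → push 19. Stack: [16, 19]
BINARY_OP | → 16 | 19 = 19. Stack: [19]
STORE_FAST z → z=19. Stack: []
LOAD_FAST z → push 19. Stack: [19]
RETURN_VALUE → return 19.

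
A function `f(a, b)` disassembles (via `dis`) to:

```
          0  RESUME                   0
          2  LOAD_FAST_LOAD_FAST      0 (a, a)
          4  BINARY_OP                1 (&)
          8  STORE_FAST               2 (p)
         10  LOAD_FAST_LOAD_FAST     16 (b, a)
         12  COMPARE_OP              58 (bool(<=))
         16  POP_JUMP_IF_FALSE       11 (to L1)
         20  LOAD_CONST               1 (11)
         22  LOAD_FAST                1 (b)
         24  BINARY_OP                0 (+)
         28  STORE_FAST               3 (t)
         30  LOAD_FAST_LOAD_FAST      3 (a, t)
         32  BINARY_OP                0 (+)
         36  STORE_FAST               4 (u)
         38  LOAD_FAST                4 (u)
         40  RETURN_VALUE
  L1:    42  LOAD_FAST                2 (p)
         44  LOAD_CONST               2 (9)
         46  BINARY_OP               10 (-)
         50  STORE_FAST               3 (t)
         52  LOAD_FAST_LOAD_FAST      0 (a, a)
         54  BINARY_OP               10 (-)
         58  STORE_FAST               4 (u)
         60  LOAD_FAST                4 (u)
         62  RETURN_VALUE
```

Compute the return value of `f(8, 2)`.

21

LOAD_FAST_LOAD_FAST a,a → push 8,8. Stack: [8, 8]
BINARY_OP & → 8 & 8 = 8. Stack: [8]
STORE_FAST p → p=8. Stack: []
LOAD_FAST_LOAD_FAST b,a → push 2,8. Stack: [2, 8]
COMPARE_OP bool(<=) → 2 vs 8 = True. Stack: [True]
POP_JUMP_IF_FALSE → pop True; no jump. Stack: []
LOAD_CONST → push 11. Stack: [11]
LOAD_FAST b → push 2. Stack: [11, 2]
BINARY_OP + → 11 + 2 = 13. Stack: [13]
STORE_FAST t → t=13. Stack: []
LOAD_FAST_LOAD_FAST a,t → push 8,13. Stack: [8, 13]
BINARY_OP + → 8 + 13 = 21. Stack: [21]
STORE_FAST u → u=21. Stack: []
LOAD_FAST u → push 21. Stack: [21]
RETURN_VALUE → return 21.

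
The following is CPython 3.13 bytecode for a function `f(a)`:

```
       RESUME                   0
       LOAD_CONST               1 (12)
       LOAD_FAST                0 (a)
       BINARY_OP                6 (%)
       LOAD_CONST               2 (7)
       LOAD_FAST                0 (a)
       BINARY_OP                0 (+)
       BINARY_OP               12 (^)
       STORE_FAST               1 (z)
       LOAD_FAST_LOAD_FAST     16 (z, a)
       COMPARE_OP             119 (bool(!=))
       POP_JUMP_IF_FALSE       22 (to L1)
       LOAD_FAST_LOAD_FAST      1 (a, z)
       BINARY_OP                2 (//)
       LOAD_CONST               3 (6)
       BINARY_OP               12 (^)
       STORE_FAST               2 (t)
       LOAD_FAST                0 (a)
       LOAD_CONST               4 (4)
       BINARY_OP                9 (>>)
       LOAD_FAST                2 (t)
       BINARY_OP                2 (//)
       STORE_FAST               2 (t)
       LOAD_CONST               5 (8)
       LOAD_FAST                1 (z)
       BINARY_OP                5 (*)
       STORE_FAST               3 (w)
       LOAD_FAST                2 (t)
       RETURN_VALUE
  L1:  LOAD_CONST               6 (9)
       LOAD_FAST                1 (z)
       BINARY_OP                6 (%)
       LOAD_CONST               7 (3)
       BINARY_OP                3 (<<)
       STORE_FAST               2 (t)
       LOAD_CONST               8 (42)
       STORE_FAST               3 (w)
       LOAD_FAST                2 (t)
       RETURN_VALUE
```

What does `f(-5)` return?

-1

LOAD_CONST → push 12. Stack: [12]
LOAD_FAST a → push -5. Stack: [12, -5]
BINARY_OP % → 12 % -5 = -3. Stack: [-3]
LOAD_CONST → push 7. Stack: [-3, 7]
LOAD_FAST a → push -5. Stack: [-3, 7, -5]
BINARY_OP + → 7 + -5 = 2. Stack: [-3, 2]
BINARY_OP ^ → -3 ^ 2 = -1. Stack: [-1]
STORE_FAST z → z=-1. Stack: []
LOAD_FAST_LOAD_FAST z,a → push -1,-5. Stack: [-1, -5]
COMPARE_OP bool(!=) → -1 vs -5 = True. Stack: [True]
POP_JUMP_IF_FALSE → pop True; no jump. Stack: []
LOAD_FAST_LOAD_FAST a,z → push -5,-1. Stack: [-5, -1]
BINARY_OP // → -5 // -1 = 5. Stack: [5]
LOAD_CONST → push 6. Stack: [5, 6]
BINARY_OP ^ → 5 ^ 6 = 3. Stack: [3]
STORE_FAST t → t=3. Stack: []
LOAD_FAST a → push -5. Stack: [-5]
LOAD_CONST → push 4. Stack: [-5, 4]
BINARY_OP >> → -5 >> 4 = -1. Stack: [-1]
LOAD_FAST t → push 3. Stack: [-1, 3]
BINARY_OP // → -1 // 3 = -1. Stack: [-1]
STORE_FAST t → t=-1. Stack: []
LOAD_CONST → push 8. Stack: [8]
LOAD_FAST z → push -1. Stack: [8, -1]
BINARY_OP * → 8 * -1 = -8. Stack: [-8]
STORE_FAST w → w=-8. Stack: []
LOAD_FAST t → push -1. Stack: [-1]
RETURN_VALUE → return -1.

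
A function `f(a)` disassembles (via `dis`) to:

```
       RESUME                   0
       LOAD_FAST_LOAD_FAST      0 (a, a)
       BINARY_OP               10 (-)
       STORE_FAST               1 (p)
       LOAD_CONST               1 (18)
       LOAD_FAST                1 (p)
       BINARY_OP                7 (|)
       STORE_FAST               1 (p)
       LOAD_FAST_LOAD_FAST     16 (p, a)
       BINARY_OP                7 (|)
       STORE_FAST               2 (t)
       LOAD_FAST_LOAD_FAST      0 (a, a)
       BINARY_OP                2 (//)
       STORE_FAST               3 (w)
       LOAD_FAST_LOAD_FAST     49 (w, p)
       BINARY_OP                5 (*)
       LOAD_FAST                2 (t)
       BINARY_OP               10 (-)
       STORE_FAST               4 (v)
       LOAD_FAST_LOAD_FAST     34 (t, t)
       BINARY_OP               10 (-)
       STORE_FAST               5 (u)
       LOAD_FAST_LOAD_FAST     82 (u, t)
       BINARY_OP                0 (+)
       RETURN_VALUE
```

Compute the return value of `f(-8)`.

-6

LOAD_FAST_LOAD_FAST a,a → push -8,-8. Stack: [-8, -8]
BINARY_OP - → -8 - -8 = 0. Stack: [0]
STORE_FAST p → p=0. Stack: []
LOAD_CONST → push 18. Stack: [18]
LOAD_FAST p → push 0. Stack: [18, 0]
BINARY_OP | → 18 | 0 = 18. Stack: [18]
STORE_FAST p → p=18. Stack: []
LOAD_FAST_LOAD_FAST p,a → push 18,-8. Stack: [18, -8]
BINARY_OP | → 18 | -8 = -6. Stack: [-6]
STORE_FAST t → t=-6. Stack: []
LOAD_FAST_LOAD_FAST a,a → push -8,-8. Stack: [-8, -8]
BINARY_OP // → -8 // -8 = 1. Stack: [1]
STORE_FAST w → w=1. Stack: []
LOAD_FAST_LOAD_FAST w,p → push 1,18. Stack: [1, 18]
BINARY_OP * → 1 * 18 = 18. Stack: [18]
LOAD_FAST t → push -6. Stack: [18, -6]
BINARY_OP - → 18 - -6 = 24. Stack: [24]
STORE_FAST v → v=24. Stack: []
LOAD_FAST_LOAD_FAST t,t → push -6,-6. Stack: [-6, -6]
BINARY_OP - → -6 - -6 = 0. Stack: [0]
STORE_FAST u → u=0. Stack: []
LOAD_FAST_LOAD_FAST u,t → push 0,-6. Stack: [0, -6]
BINARY_OP + → 0 + -6 = -6. Stack: [-6]
RETURN_VALUE → return -6.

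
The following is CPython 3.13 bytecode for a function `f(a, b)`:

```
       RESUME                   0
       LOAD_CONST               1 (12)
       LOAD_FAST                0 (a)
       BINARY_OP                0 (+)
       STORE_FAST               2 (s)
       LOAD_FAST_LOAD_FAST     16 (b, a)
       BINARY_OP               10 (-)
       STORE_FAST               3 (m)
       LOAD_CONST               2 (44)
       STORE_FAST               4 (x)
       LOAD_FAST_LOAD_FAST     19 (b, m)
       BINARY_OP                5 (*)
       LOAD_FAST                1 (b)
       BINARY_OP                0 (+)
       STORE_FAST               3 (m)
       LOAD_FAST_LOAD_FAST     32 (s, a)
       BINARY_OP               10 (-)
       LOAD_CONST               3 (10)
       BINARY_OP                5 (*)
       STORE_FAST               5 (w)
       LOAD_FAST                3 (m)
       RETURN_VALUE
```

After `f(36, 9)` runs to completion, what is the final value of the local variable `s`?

48

LOAD_CONST → push 12. Stack: [12]
LOAD_FAST a → push 36. Stack: [12, 36]
BINARY_OP + → 12 + 36 = 48. Stack: [48]
STORE_FAST s → s=48. Stack: []
LOAD_FAST_LOAD_FAST b,a → push 9,36. Stack: [9, 36]
BINARY_OP - → 9 - 36 = -27. Stack: [-27]
STORE_FAST m → m=-27. Stack: []
LOAD_CONST → push 44. Stack: [44]
STORE_FAST x → x=44. Stack: []
LOAD_FAST_LOAD_FAST b,m → push 9,-27. Stack: [9, -27]
BINARY_OP * → 9 * -27 = -243. Stack: [-243]
LOAD_FAST b → push 9. Stack: [-243, 9]
BINARY_OP + → -243 + 9 = -234. Stack: [-234]
STORE_FAST m → m=-234. Stack: []
LOAD_FAST_LOAD_FAST s,a → push 48,36. Stack: [48, 36]
BINARY_OP - → 48 - 36 = 12. Stack: [12]
LOAD_CONST → push 10. Stack: [12, 10]
BINARY_OP * → 12 * 10 = 120. Stack: [120]
STORE_FAST w → w=120. Stack: []
LOAD_FAST m → push -234. Stack: [-234]
RETURN_VALUE → return -234.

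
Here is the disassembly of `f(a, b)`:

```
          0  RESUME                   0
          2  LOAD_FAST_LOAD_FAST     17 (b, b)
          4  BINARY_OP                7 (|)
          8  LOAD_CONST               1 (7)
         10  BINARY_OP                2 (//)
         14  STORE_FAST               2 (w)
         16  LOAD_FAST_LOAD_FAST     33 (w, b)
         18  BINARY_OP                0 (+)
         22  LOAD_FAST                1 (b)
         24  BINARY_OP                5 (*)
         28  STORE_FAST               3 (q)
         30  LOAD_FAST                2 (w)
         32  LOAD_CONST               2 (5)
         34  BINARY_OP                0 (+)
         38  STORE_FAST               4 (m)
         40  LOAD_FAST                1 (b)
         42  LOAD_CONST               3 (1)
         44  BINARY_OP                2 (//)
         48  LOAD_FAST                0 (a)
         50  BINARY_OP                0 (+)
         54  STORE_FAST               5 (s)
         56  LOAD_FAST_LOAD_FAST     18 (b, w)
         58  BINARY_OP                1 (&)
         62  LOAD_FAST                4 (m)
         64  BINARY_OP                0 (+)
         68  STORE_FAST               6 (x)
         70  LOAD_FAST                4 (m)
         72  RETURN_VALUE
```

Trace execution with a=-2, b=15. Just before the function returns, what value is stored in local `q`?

LOAD_FAST_LOAD_FAST b,b → push 15,15. Stack: [15, 15]
BINARY_OP | → 15 | 15 = 15. Stack: [15]
LOAD_CONST → push 7. Stack: [15, 7]
BINARY_OP // → 15 // 7 = 2. Stack: [2]
STORE_FAST w → w=2. Stack: []
LOAD_FAST_LOAD_FAST w,b → push 2,15. Stack: [2, 15]
BINARY_OP + → 2 + 15 = 17. Stack: [17]
LOAD_FAST b → push 15. Stack: [17, 15]
BINARY_OP * → 17 * 15 = 255. Stack: [255]
STORE_FAST q → q=255. Stack: []
LOAD_FAST w → push 2. Stack: [2]
LOAD_CONST → push 5. Stack: [2, 5]
BINARY_OP + → 2 + 5 = 7. Stack: [7]
STORE_FAST m → m=7. Stack: []
LOAD_FAST b → push 15. Stack: [15]
LOAD_CONST → push 1. Stack: [15, 1]
BINARY_OP // → 15 // 1 = 15. Stack: [15]
LOAD_FAST a → push -2. Stack: [15, -2]
BINARY_OP + → 15 + -2 = 13. Stack: [13]
STORE_FAST s → s=13. Stack: []
LOAD_FAST_LOAD_FAST b,w → push 15,2. Stack: [15, 2]
BINARY_OP & → 15 & 2 = 2. Stack: [2]
LOAD_FAST m → push 7. Stack: [2, 7]
BINARY_OP + → 2 + 7 = 9. Stack: [9]
STORE_FAST x → x=9. Stack: []
LOAD_FAST m → push 7. Stack: [7]
RETURN_VALUE → return 7.

255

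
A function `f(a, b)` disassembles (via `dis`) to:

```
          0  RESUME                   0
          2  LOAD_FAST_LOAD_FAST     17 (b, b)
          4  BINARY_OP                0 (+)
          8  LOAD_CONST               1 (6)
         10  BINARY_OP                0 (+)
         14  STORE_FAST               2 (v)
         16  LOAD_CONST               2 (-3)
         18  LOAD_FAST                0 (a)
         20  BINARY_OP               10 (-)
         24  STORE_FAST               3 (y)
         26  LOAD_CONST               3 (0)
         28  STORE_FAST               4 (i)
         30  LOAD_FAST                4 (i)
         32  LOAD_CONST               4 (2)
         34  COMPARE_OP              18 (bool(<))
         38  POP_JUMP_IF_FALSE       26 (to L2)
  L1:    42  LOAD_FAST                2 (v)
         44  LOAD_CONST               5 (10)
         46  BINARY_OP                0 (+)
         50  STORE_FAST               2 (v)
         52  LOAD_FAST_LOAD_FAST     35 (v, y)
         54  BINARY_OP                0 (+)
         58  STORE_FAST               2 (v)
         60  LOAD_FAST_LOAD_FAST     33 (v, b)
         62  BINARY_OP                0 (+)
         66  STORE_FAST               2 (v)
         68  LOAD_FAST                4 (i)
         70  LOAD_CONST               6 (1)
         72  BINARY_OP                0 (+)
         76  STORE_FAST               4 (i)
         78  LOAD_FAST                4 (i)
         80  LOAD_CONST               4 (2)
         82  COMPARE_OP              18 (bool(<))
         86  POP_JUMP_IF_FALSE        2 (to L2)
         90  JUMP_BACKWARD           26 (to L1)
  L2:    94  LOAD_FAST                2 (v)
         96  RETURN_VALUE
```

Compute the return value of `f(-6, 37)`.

LOAD_FAST_LOAD_FAST b,b → push 37,37. Stack: [37, 37]
BINARY_OP + → 37 + 37 = 74. Stack: [74]
LOAD_CONST → push 6. Stack: [74, 6]
BINARY_OP + → 74 + 6 = 80. Stack: [80]
STORE_FAST v → v=80. Stack: []
LOAD_CONST → push -3. Stack: [-3]
LOAD_FAST a → push -6. Stack: [-3, -6]
BINARY_OP - → -3 - -6 = 3. Stack: [3]
STORE_FAST y → y=3. Stack: []
LOAD_CONST → push 0. Stack: [0]
STORE_FAST i → i=0. Stack: []
LOAD_FAST i → push 0. Stack: [0]
LOAD_CONST → push 2. Stack: [0, 2]
COMPARE_OP bool(<) → 0 vs 2 = True. Stack: [True]
POP_JUMP_IF_FALSE → pop True; no jump. Stack: []
LOAD_FAST v → push 80. Stack: [80]
LOAD_CONST → push 10. Stack: [80, 10]
BINARY_OP + → 80 + 10 = 90. Stack: [90]
STORE_FAST v → v=90. Stack: []
LOAD_FAST_LOAD_FAST v,y → push 90,3. Stack: [90, 3]
BINARY_OP + → 90 + 3 = 93. Stack: [93]
STORE_FAST v → v=93. Stack: []
LOAD_FAST_LOAD_FAST v,b → push 93,37. Stack: [93, 37]
BINARY_OP + → 93 + 37 = 130. Stack: [130]
STORE_FAST v → v=130. Stack: []
LOAD_FAST i → push 0. Stack: [0]
LOAD_CONST → push 1. Stack: [0, 1]
BINARY_OP + → 0 + 1 = 1. Stack: [1]
STORE_FAST i → i=1. Stack: []
LOAD_FAST i → push 1. Stack: [1]
LOAD_CONST → push 2. Stack: [1, 2]
COMPARE_OP bool(<) → 1 vs 2 = True. Stack: [True]
POP_JUMP_IF_FALSE → pop True; no jump. Stack: []
LOAD_FAST v → push 130. Stack: [130]
LOAD_CONST → push 10. Stack: [130, 10]
BINARY_OP + → 130 + 10 = 140. Stack: [140]
STORE_FAST v → v=140. Stack: []
LOAD_FAST_LOAD_FAST v,y → push 140,3. Stack: [140, 3]
BINARY_OP + → 140 + 3 = 143. Stack: [143]
STORE_FAST v → v=143. Stack: []
LOAD_FAST_LOAD_FAST v,b → push 143,37. Stack: [143, 37]
BINARY_OP + → 143 + 37 = 180. Stack: [180]
STORE_FAST v → v=180. Stack: []
LOAD_FAST i → push 1. Stack: [1]
LOAD_CONST → push 1. Stack: [1, 1]
BINARY_OP + → 1 + 1 = 2. Stack: [2]
STORE_FAST i → i=2. Stack: []
LOAD_FAST i → push 2. Stack: [2]
LOAD_CONST → push 2. Stack: [2, 2]
COMPARE_OP bool(<) → 2 vs 2 = False. Stack: [False]
POP_JUMP_IF_FALSE → pop False; jump. Stack: []
LOAD_FAST v → push 180. Stack: [180]
RETURN_VALUE → return 180.

180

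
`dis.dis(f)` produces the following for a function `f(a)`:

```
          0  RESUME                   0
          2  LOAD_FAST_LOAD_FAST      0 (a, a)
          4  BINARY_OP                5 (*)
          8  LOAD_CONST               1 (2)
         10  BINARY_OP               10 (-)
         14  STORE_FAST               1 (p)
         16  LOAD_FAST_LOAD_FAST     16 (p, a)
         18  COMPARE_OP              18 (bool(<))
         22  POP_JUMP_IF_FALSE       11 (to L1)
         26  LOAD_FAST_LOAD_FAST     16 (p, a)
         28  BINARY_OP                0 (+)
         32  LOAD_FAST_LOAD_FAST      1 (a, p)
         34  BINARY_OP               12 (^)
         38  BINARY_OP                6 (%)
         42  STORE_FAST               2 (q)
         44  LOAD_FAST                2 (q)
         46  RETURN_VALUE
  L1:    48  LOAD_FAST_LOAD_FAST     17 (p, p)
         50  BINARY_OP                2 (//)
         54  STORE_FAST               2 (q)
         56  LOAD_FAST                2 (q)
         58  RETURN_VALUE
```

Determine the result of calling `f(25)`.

1

LOAD_FAST_LOAD_FAST a,a → push 25,25. Stack: [25, 25]
BINARY_OP * → 25 * 25 = 625. Stack: [625]
LOAD_CONST → push 2. Stack: [625, 2]
BINARY_OP - → 625 - 2 = 623. Stack: [623]
STORE_FAST p → p=623. Stack: []
LOAD_FAST_LOAD_FAST p,a → push 623,25. Stack: [623, 25]
COMPARE_OP bool(<) → 623 vs 25 = False. Stack: [False]
POP_JUMP_IF_FALSE → pop False; jump. Stack: []
LOAD_FAST_LOAD_FAST p,p → push 623,623. Stack: [623, 623]
BINARY_OP // → 623 // 623 = 1. Stack: [1]
STORE_FAST q → q=1. Stack: []
LOAD_FAST q → push 1. Stack: [1]
RETURN_VALUE → return 1.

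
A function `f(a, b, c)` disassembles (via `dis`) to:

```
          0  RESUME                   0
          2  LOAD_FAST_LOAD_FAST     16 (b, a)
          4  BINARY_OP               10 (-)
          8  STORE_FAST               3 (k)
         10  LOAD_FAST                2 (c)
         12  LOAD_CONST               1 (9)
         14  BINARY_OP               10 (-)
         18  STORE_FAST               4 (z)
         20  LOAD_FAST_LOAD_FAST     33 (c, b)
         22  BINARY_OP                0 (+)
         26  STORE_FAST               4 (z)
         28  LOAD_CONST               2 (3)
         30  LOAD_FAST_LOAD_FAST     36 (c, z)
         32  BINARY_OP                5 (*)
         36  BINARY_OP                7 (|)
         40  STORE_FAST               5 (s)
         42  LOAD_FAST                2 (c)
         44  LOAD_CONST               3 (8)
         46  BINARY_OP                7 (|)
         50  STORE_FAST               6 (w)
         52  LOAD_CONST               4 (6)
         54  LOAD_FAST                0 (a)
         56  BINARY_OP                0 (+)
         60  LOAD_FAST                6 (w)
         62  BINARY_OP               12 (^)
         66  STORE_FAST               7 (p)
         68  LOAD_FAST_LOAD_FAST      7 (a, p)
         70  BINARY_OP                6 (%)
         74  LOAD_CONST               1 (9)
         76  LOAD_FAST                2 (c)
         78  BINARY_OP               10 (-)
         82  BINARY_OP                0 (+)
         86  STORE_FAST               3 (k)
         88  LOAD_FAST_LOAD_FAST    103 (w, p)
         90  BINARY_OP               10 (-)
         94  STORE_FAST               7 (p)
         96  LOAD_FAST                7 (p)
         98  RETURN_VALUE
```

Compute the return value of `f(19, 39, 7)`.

-7

LOAD_FAST_LOAD_FAST b,a → push 39,19. Stack: [39, 19]
BINARY_OP - → 39 - 19 = 20. Stack: [20]
STORE_FAST k → k=20. Stack: []
LOAD_FAST c → push 7. Stack: [7]
LOAD_CONST → push 9. Stack: [7, 9]
BINARY_OP - → 7 - 9 = -2. Stack: [-2]
STORE_FAST z → z=-2. Stack: []
LOAD_FAST_LOAD_FAST c,b → push 7,39. Stack: [7, 39]
BINARY_OP + → 7 + 39 = 46. Stack: [46]
STORE_FAST z → z=46. Stack: []
LOAD_CONST → push 3. Stack: [3]
LOAD_FAST_LOAD_FAST c,z → push 7,46. Stack: [3, 7, 46]
BINARY_OP * → 7 * 46 = 322. Stack: [3, 322]
BINARY_OP | → 3 | 322 = 323. Stack: [323]
STORE_FAST s → s=323. Stack: []
LOAD_FAST c → push 7. Stack: [7]
LOAD_CONST → push 8. Stack: [7, 8]
BINARY_OP | → 7 | 8 = 15. Stack: [15]
STORE_FAST w → w=15. Stack: []
LOAD_CONST → push 6. Stack: [6]
LOAD_FAST a → push 19. Stack: [6, 19]
BINARY_OP + → 6 + 19 = 25. Stack: [25]
LOAD_FAST w → push 15. Stack: [25, 15]
BINARY_OP ^ → 25 ^ 15 = 22. Stack: [22]
STORE_FAST p → p=22. Stack: []
LOAD_FAST_LOAD_FAST a,p → push 19,22. Stack: [19, 22]
BINARY_OP % → 19 % 22 = 19. Stack: [19]
LOAD_CONST → push 9. Stack: [19, 9]
LOAD_FAST c → push 7. Stack: [19, 9, 7]
BINARY_OP - → 9 - 7 = 2. Stack: [19, 2]
BINARY_OP + → 19 + 2 = 21. Stack: [21]
STORE_FAST k → k=21. Stack: []
LOAD_FAST_LOAD_FAST w,p → push 15,22. Stack: [15, 22]
BINARY_OP - → 15 - 22 = -7. Stack: [-7]
STORE_FAST p → p=-7. Stack: []
LOAD_FAST p → push -7. Stack: [-7]
RETURN_VALUE → return -7.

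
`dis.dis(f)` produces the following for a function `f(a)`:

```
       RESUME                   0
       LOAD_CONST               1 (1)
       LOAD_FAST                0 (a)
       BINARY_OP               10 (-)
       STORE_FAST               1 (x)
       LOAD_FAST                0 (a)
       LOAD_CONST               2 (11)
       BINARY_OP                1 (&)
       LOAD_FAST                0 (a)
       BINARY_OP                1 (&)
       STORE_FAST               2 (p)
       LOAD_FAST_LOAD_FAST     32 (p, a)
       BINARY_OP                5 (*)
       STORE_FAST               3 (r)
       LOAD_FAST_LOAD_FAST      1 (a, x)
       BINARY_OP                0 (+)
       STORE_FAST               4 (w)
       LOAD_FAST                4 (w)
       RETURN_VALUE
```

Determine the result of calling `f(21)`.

1

LOAD_CONST → push 1. Stack: [1]
LOAD_FAST a → push 21. Stack: [1, 21]
BINARY_OP - → 1 - 21 = -20. Stack: [-20]
STORE_FAST x → x=-20. Stack: []
LOAD_FAST a → push 21. Stack: [21]
LOAD_CONST → push 11. Stack: [21, 11]
BINARY_OP & → 21 & 11 = 1. Stack: [1]
LOAD_FAST a → push 21. Stack: [1, 21]
BINARY_OP & → 1 & 21 = 1. Stack: [1]
STORE_FAST p → p=1. Stack: []
LOAD_FAST_LOAD_FAST p,a → push 1,21. Stack: [1, 21]
BINARY_OP * → 1 * 21 = 21. Stack: [21]
STORE_FAST r → r=21. Stack: []
LOAD_FAST_LOAD_FAST a,x → push 21,-20. Stack: [21, -20]
BINARY_OP + → 21 + -20 = 1. Stack: [1]
STORE_FAST w → w=1. Stack: []
LOAD_FAST w → push 1. Stack: [1]
RETURN_VALUE → return 1.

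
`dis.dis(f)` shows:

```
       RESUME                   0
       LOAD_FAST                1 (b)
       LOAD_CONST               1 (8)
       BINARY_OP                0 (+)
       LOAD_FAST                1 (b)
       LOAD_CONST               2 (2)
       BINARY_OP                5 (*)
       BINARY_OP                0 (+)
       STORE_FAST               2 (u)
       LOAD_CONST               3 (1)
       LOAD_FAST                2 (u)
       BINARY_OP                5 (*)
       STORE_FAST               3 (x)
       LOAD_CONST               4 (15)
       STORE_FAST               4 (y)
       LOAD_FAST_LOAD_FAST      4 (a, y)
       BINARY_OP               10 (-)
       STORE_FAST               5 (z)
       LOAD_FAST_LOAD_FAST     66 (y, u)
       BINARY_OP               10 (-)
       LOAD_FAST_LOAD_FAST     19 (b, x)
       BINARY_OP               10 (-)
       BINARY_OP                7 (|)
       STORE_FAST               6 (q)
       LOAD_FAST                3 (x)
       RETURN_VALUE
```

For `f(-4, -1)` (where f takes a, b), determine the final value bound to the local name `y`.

LOAD_FAST b → push -1. Stack: [-1]
LOAD_CONST → push 8. Stack: [-1, 8]
BINARY_OP + → -1 + 8 = 7. Stack: [7]
LOAD_FAST b → push -1. Stack: [7, -1]
LOAD_CONST → push 2. Stack: [7, -1, 2]
BINARY_OP * → -1 * 2 = -2. Stack: [7, -2]
BINARY_OP + → 7 + -2 = 5. Stack: [5]
STORE_FAST u → u=5. Stack: []
LOAD_CONST → push 1. Stack: [1]
LOAD_FAST u → push 5. Stack: [1, 5]
BINARY_OP * → 1 * 5 = 5. Stack: [5]
STORE_FAST x → x=5. Stack: []
LOAD_CONST → push 15. Stack: [15]
STORE_FAST y → y=15. Stack: []
LOAD_FAST_LOAD_FAST a,y → push -4,15. Stack: [-4, 15]
BINARY_OP - → -4 - 15 = -19. Stack: [-19]
STORE_FAST z → z=-19. Stack: []
LOAD_FAST_LOAD_FAST y,u → push 15,5. Stack: [15, 5]
BINARY_OP - → 15 - 5 = 10. Stack: [10]
LOAD_FAST_LOAD_FAST b,x → push -1,5. Stack: [10, -1, 5]
BINARY_OP - → -1 - 5 = -6. Stack: [10, -6]
BINARY_OP | → 10 | -6 = -6. Stack: [-6]
STORE_FAST q → q=-6. Stack: []
LOAD_FAST x → push 5. Stack: [5]
RETURN_VALUE → return 5.

15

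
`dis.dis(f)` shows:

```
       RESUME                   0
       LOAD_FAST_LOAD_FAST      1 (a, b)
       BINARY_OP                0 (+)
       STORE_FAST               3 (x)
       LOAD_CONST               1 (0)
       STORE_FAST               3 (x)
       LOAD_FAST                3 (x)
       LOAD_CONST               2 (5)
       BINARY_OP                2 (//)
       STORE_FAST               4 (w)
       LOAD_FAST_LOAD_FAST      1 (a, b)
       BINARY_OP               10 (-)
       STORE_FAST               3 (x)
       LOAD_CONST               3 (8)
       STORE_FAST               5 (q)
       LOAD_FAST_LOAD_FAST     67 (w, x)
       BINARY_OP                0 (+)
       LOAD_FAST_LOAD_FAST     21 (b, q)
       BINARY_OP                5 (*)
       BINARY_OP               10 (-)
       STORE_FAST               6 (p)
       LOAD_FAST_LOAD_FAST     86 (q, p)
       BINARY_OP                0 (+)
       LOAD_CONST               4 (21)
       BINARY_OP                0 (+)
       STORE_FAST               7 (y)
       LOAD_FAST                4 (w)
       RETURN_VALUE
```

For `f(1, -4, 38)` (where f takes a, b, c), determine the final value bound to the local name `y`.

66

LOAD_FAST_LOAD_FAST a,b → push 1,-4. Stack: [1, -4]
BINARY_OP + → 1 + -4 = -3. Stack: [-3]
STORE_FAST x → x=-3. Stack: []
LOAD_CONST → push 0. Stack: [0]
STORE_FAST x → x=0. Stack: []
LOAD_FAST x → push 0. Stack: [0]
LOAD_CONST → push 5. Stack: [0, 5]
BINARY_OP // → 0 // 5 = 0. Stack: [0]
STORE_FAST w → w=0. Stack: []
LOAD_FAST_LOAD_FAST a,b → push 1,-4. Stack: [1, -4]
BINARY_OP - → 1 - -4 = 5. Stack: [5]
STORE_FAST x → x=5. Stack: []
LOAD_CONST → push 8. Stack: [8]
STORE_FAST q → q=8. Stack: []
LOAD_FAST_LOAD_FAST w,x → push 0,5. Stack: [0, 5]
BINARY_OP + → 0 + 5 = 5. Stack: [5]
LOAD_FAST_LOAD_FAST b,q → push -4,8. Stack: [5, -4, 8]
BINARY_OP * → -4 * 8 = -32. Stack: [5, -32]
BINARY_OP - → 5 - -32 = 37. Stack: [37]
STORE_FAST p → p=37. Stack: []
LOAD_FAST_LOAD_FAST q,p → push 8,37. Stack: [8, 37]
BINARY_OP + → 8 + 37 = 45. Stack: [45]
LOAD_CONST → push 21. Stack: [45, 21]
BINARY_OP + → 45 + 21 = 66. Stack: [66]
STORE_FAST y → y=66. Stack: []
LOAD_FAST w → push 0. Stack: [0]
RETURN_VALUE → return 0.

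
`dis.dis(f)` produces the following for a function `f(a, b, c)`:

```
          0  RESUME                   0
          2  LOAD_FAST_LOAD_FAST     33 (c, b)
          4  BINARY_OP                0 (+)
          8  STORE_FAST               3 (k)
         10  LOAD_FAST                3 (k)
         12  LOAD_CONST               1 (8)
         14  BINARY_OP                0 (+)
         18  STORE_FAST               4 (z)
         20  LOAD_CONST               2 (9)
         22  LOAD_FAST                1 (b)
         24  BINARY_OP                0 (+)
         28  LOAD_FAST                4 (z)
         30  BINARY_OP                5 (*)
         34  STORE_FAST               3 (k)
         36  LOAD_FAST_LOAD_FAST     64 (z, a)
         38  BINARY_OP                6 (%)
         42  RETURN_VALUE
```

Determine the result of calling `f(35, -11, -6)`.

LOAD_FAST_LOAD_FAST c,b → push -6,-11. Stack: [-6, -11]
BINARY_OP + → -6 + -11 = -17. Stack: [-17]
STORE_FAST k → k=-17. Stack: []
LOAD_FAST k → push -17. Stack: [-17]
LOAD_CONST → push 8. Stack: [-17, 8]
BINARY_OP + → -17 + 8 = -9. Stack: [-9]
STORE_FAST z → z=-9. Stack: []
LOAD_CONST → push 9. Stack: [9]
LOAD_FAST b → push -11. Stack: [9, -11]
BINARY_OP + → 9 + -11 = -2. Stack: [-2]
LOAD_FAST z → push -9. Stack: [-2, -9]
BINARY_OP * → -2 * -9 = 18. Stack: [18]
STORE_FAST k → k=18. Stack: []
LOAD_FAST_LOAD_FAST z,a → push -9,35. Stack: [-9, 35]
BINARY_OP % → -9 % 35 = 26. Stack: [26]
RETURN_VALUE → return 26.

26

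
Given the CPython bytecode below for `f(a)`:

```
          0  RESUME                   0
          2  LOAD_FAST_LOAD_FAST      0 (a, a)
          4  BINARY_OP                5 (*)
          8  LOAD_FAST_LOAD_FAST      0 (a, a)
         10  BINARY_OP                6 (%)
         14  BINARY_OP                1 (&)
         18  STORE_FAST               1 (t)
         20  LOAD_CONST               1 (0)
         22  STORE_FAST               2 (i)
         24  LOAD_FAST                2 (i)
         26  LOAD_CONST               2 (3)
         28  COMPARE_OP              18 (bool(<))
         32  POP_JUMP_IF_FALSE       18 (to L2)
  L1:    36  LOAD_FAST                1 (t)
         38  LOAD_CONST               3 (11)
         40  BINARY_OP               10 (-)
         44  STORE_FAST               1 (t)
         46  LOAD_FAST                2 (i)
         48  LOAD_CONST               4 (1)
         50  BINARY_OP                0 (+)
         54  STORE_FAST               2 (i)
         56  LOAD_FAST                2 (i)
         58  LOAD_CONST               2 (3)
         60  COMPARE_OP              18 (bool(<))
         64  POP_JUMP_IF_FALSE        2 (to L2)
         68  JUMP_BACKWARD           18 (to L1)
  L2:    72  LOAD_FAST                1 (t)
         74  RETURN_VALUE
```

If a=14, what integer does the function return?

-33

LOAD_FAST_LOAD_FAST a,a → push 14,14. Stack: [14, 14]
BINARY_OP * → 14 * 14 = 196. Stack: [196]
LOAD_FAST_LOAD_FAST a,a → push 14,14. Stack: [196, 14, 14]
BINARY_OP % → 14 % 14 = 0. Stack: [196, 0]
BINARY_OP & → 196 & 0 = 0. Stack: [0]
STORE_FAST t → t=0. Stack: []
LOAD_CONST → push 0. Stack: [0]
STORE_FAST i → i=0. Stack: []
LOAD_FAST i → push 0. Stack: [0]
LOAD_CONST → push 3. Stack: [0, 3]
COMPARE_OP bool(<) → 0 vs 3 = True. Stack: [True]
POP_JUMP_IF_FALSE → pop True; no jump. Stack: []
LOAD_FAST t → push 0. Stack: [0]
LOAD_CONST → push 11. Stack: [0, 11]
BINARY_OP - → 0 - 11 = -11. Stack: [-11]
STORE_FAST t → t=-11. Stack: []
LOAD_FAST i → push 0. Stack: [0]
LOAD_CONST → push 1. Stack: [0, 1]
BINARY_OP + → 0 + 1 = 1. Stack: [1]
STORE_FAST i → i=1. Stack: []
LOAD_FAST i → push 1. Stack: [1]
LOAD_CONST → push 3. Stack: [1, 3]
COMPARE_OP bool(<) → 1 vs 3 = True. Stack: [True]
POP_JUMP_IF_FALSE → pop True; no jump. Stack: []
LOAD_FAST t → push -11. Stack: [-11]
LOAD_CONST → push 11. Stack: [-11, 11]
BINARY_OP - → -11 - 11 = -22. Stack: [-22]
STORE_FAST t → t=-22. Stack: []
LOAD_FAST i → push 1. Stack: [1]
LOAD_CONST → push 1. Stack: [1, 1]
BINARY_OP + → 1 + 1 = 2. Stack: [2]
STORE_FAST i → i=2. Stack: []
LOAD_FAST i → push 2. Stack: [2]
LOAD_CONST → push 3. Stack: [2, 3]
COMPARE_OP bool(<) → 2 vs 3 = True. Stack: [True]
POP_JUMP_IF_FALSE → pop True; no jump. Stack: []
LOAD_FAST t → push -22. Stack: [-22]
LOAD_CONST → push 11. Stack: [-22, 11]
BINARY_OP - → -22 - 11 = -33. Stack: [-33]
STORE_FAST t → t=-33. Stack: []
LOAD_FAST i → push 2. Stack: [2]
LOAD_CONST → push 1. Stack: [2, 1]
BINARY_OP + → 2 + 1 = 3. Stack: [3]
STORE_FAST i → i=3. Stack: []
LOAD_FAST i → push 3. Stack: [3]
LOAD_CONST → push 3. Stack: [3, 3]
COMPARE_OP bool(<) → 3 vs 3 = False. Stack: [False]
POP_JUMP_IF_FALSE → pop False; jump. Stack: []
LOAD_FAST t → push -33. Stack: [-33]
RETURN_VALUE → return -33.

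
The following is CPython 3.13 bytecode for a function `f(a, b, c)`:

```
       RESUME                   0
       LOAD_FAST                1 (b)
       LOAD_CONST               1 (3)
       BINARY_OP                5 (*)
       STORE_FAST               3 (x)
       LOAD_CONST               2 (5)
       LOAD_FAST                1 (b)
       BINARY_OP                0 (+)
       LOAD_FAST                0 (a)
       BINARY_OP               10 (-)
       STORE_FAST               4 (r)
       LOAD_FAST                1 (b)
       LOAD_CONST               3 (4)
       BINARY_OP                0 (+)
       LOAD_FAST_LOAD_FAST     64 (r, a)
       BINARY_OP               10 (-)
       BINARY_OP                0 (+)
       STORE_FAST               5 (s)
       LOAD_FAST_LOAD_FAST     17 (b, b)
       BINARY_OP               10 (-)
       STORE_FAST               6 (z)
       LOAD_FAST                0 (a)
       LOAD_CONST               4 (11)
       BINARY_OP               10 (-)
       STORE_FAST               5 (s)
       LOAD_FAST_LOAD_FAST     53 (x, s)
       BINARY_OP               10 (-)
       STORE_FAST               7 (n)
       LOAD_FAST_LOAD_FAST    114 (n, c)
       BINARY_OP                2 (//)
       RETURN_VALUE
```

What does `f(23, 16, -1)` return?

LOAD_FAST b → push 16. Stack: [16]
LOAD_CONST → push 3. Stack: [16, 3]
BINARY_OP * → 16 * 3 = 48. Stack: [48]
STORE_FAST x → x=48. Stack: []
LOAD_CONST → push 5. Stack: [5]
LOAD_FAST b → push 16. Stack: [5, 16]
BINARY_OP + → 5 + 16 = 21. Stack: [21]
LOAD_FAST a → push 23. Stack: [21, 23]
BINARY_OP - → 21 - 23 = -2. Stack: [-2]
STORE_FAST r → r=-2. Stack: []
LOAD_FAST b → push 16. Stack: [16]
LOAD_CONST → push 4. Stack: [16, 4]
BINARY_OP + → 16 + 4 = 20. Stack: [20]
LOAD_FAST_LOAD_FAST r,a → push -2,23. Stack: [20, -2, 23]
BINARY_OP - → -2 - 23 = -25. Stack: [20, -25]
BINARY_OP + → 20 + -25 = -5. Stack: [-5]
STORE_FAST s → s=-5. Stack: []
LOAD_FAST_LOAD_FAST b,b → push 16,16. Stack: [16, 16]
BINARY_OP - → 16 - 16 = 0. Stack: [0]
STORE_FAST z → z=0. Stack: []
LOAD_FAST a → push 23. Stack: [23]
LOAD_CONST → push 11. Stack: [23, 11]
BINARY_OP - → 23 - 11 = 12. Stack: [12]
STORE_FAST s → s=12. Stack: []
LOAD_FAST_LOAD_FAST x,s → push 48,12. Stack: [48, 12]
BINARY_OP - → 48 - 12 = 36. Stack: [36]
STORE_FAST n → n=36. Stack: []
LOAD_FAST_LOAD_FAST n,c → push 36,-1. Stack: [36, -1]
BINARY_OP // → 36 // -1 = -36. Stack: [-36]
RETURN_VALUE → return -36.

-36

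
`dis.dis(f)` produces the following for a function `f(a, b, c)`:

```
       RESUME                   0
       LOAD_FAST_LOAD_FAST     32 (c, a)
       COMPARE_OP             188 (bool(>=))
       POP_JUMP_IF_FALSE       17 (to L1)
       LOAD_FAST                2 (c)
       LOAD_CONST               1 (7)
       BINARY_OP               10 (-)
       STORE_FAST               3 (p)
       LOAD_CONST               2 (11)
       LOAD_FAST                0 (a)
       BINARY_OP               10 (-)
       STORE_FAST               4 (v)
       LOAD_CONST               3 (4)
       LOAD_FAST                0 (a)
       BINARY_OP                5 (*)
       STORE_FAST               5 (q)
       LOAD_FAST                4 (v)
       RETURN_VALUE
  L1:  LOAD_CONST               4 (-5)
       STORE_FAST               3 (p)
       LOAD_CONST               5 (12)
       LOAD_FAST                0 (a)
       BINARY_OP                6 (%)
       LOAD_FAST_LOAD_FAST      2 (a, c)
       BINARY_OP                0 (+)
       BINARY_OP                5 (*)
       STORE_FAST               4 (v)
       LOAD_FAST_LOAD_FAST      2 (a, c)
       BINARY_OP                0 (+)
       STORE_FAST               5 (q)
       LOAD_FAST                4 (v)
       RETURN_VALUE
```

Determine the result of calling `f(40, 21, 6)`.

LOAD_FAST_LOAD_FAST c,a → push 6,40. Stack: [6, 40]
COMPARE_OP bool(>=) → 6 vs 40 = False. Stack: [False]
POP_JUMP_IF_FALSE → pop False; jump. Stack: []
LOAD_CONST → push -5. Stack: [-5]
STORE_FAST p → p=-5. Stack: []
LOAD_CONST → push 12. Stack: [12]
LOAD_FAST a → push 40. Stack: [12, 40]
BINARY_OP % → 12 % 40 = 12. Stack: [12]
LOAD_FAST_LOAD_FAST a,c → push 40,6. Stack: [12, 40, 6]
BINARY_OP + → 40 + 6 = 46. Stack: [12, 46]
BINARY_OP * → 12 * 46 = 552. Stack: [552]
STORE_FAST v → v=552. Stack: []
LOAD_FAST_LOAD_FAST a,c → push 40,6. Stack: [40, 6]
BINARY_OP + → 40 + 6 = 46. Stack: [46]
STORE_FAST q → q=46. Stack: []
LOAD_FAST v → push 552. Stack: [552]
RETURN_VALUE → return 552.

552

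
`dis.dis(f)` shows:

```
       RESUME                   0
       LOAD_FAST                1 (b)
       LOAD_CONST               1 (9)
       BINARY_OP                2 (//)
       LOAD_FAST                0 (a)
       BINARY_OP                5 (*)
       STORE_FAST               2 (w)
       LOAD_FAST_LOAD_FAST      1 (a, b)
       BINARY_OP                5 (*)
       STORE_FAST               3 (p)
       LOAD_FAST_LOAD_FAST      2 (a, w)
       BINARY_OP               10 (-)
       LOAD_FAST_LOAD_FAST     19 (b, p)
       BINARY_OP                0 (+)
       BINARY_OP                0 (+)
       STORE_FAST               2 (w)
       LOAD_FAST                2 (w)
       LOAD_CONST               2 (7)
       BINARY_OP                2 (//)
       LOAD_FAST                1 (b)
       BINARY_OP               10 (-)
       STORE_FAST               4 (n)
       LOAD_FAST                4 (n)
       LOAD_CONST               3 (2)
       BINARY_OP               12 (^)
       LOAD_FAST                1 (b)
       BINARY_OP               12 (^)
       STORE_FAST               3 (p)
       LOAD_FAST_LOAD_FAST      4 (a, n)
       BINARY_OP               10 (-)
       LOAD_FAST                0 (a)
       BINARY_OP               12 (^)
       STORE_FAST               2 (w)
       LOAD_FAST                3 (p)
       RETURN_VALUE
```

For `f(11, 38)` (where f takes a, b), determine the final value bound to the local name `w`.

LOAD_FAST b → push 38. Stack: [38]
LOAD_CONST → push 9. Stack: [38, 9]
BINARY_OP // → 38 // 9 = 4. Stack: [4]
LOAD_FAST a → push 11. Stack: [4, 11]
BINARY_OP * → 4 * 11 = 44. Stack: [44]
STORE_FAST w → w=44. Stack: []
LOAD_FAST_LOAD_FAST a,b → push 11,38. Stack: [11, 38]
BINARY_OP * → 11 * 38 = 418. Stack: [418]
STORE_FAST p → p=418. Stack: []
LOAD_FAST_LOAD_FAST a,w → push 11,44. Stack: [11, 44]
BINARY_OP - → 11 - 44 = -33. Stack: [-33]
LOAD_FAST_LOAD_FAST b,p → push 38,418. Stack: [-33, 38, 418]
BINARY_OP + → 38 + 418 = 456. Stack: [-33, 456]
BINARY_OP + → -33 + 456 = 423. Stack: [423]
STORE_FAST w → w=423. Stack: []
LOAD_FAST w → push 423. Stack: [423]
LOAD_CONST → push 7. Stack: [423, 7]
BINARY_OP // → 423 // 7 = 60. Stack: [60]
LOAD_FAST b → push 38. Stack: [60, 38]
BINARY_OP - → 60 - 38 = 22. Stack: [22]
STORE_FAST n → n=22. Stack: []
LOAD_FAST n → push 22. Stack: [22]
LOAD_CONST → push 2. Stack: [22, 2]
BINARY_OP ^ → 22 ^ 2 = 20. Stack: [20]
LOAD_FAST b → push 38. Stack: [20, 38]
BINARY_OP ^ → 20 ^ 38 = 50. Stack: [50]
STORE_FAST p → p=50. Stack: []
LOAD_FAST_LOAD_FAST a,n → push 11,22. Stack: [11, 22]
BINARY_OP - → 11 - 22 = -11. Stack: [-11]
LOAD_FAST a → push 11. Stack: [-11, 11]
BINARY_OP ^ → -11 ^ 11 = -2. Stack: [-2]
STORE_FAST w → w=-2. Stack: []
LOAD_FAST p → push 50. Stack: [50]
RETURN_VALUE → return 50.

-2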